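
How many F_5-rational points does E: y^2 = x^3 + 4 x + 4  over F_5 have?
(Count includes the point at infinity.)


For each x in F_5, count y with y^2 = x^3 + 4 x + 4 mod 5:
  x = 0: RHS = 4, y in [2, 3]  -> 2 point(s)
  x = 1: RHS = 4, y in [2, 3]  -> 2 point(s)
  x = 2: RHS = 0, y in [0]  -> 1 point(s)
  x = 4: RHS = 4, y in [2, 3]  -> 2 point(s)
Affine points: 7. Add the point at infinity: total = 8.

#E(F_5) = 8


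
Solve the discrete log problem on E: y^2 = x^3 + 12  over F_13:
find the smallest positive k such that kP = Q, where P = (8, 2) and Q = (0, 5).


Enumerate multiples of P until we hit Q = (0, 5):
  1P = (8, 2)
  2P = (0, 5)
Match found at i = 2.

k = 2


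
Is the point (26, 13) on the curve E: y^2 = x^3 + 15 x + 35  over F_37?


Check whether y^2 = x^3 + 15 x + 35 (mod 37) for (x, y) = (26, 13).
LHS: y^2 = 13^2 mod 37 = 21
RHS: x^3 + 15 x + 35 = 26^3 + 15*26 + 35 mod 37 = 19
LHS != RHS

No, not on the curve


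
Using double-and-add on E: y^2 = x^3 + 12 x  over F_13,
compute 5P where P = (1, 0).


k = 5 = 101_2 (binary, LSB first: 101)
Double-and-add from P = (1, 0):
  bit 0 = 1: acc = O + (1, 0) = (1, 0)
  bit 1 = 0: acc unchanged = (1, 0)
  bit 2 = 1: acc = (1, 0) + O = (1, 0)

5P = (1, 0)


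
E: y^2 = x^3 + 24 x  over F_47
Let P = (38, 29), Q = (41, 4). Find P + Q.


P != Q, so use the chord formula.
s = (y2 - y1) / (x2 - x1) = (22) / (3) mod 47 = 23
x3 = s^2 - x1 - x2 mod 47 = 23^2 - 38 - 41 = 27
y3 = s (x1 - x3) - y1 mod 47 = 23 * (38 - 27) - 29 = 36

P + Q = (27, 36)


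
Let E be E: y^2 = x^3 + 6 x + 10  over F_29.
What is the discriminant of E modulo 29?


4 a^3 + 27 b^2 = 4*6^3 + 27*10^2 = 864 + 2700 = 3564
Delta = -16 * (3564) = -57024
Delta mod 29 = 19

Delta = 19 (mod 29)


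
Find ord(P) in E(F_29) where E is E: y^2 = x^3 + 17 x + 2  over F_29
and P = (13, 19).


Compute successive multiples of P until we hit O:
  1P = (13, 19)
  2P = (12, 7)
  3P = (3, 14)
  4P = (6, 28)
  5P = (1, 7)
  6P = (16, 7)
  7P = (16, 22)
  8P = (1, 22)
  ... (continuing to 13P)
  13P = O

ord(P) = 13


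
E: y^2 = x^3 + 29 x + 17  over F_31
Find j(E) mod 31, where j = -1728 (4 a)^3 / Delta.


Delta = -16(4 a^3 + 27 b^2) mod 31 = 5
-1728 * (4 a)^3 = -1728 * (4*29)^3 mod 31 = 27
j = 27 * 5^(-1) mod 31 = 24

j = 24 (mod 31)


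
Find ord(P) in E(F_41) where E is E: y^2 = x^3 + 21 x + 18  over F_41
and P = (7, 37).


Compute successive multiples of P until we hit O:
  1P = (7, 37)
  2P = (17, 9)
  3P = (15, 10)
  4P = (40, 18)
  5P = (40, 23)
  6P = (15, 31)
  7P = (17, 32)
  8P = (7, 4)
  ... (continuing to 9P)
  9P = O

ord(P) = 9


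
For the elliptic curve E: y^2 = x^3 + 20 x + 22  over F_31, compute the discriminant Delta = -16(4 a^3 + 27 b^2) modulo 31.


4 a^3 + 27 b^2 = 4*20^3 + 27*22^2 = 32000 + 13068 = 45068
Delta = -16 * (45068) = -721088
Delta mod 31 = 3

Delta = 3 (mod 31)


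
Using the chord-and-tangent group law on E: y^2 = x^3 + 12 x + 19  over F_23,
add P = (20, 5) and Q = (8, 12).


P != Q, so use the chord formula.
s = (y2 - y1) / (x2 - x1) = (7) / (11) mod 23 = 9
x3 = s^2 - x1 - x2 mod 23 = 9^2 - 20 - 8 = 7
y3 = s (x1 - x3) - y1 mod 23 = 9 * (20 - 7) - 5 = 20

P + Q = (7, 20)


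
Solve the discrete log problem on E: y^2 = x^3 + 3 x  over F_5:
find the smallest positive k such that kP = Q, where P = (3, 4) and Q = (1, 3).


Enumerate multiples of P until we hit Q = (1, 3):
  1P = (3, 4)
  2P = (4, 1)
  3P = (2, 3)
  4P = (1, 3)
Match found at i = 4.

k = 4


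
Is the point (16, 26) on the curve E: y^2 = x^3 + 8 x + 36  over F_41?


Check whether y^2 = x^3 + 8 x + 36 (mod 41) for (x, y) = (16, 26).
LHS: y^2 = 26^2 mod 41 = 20
RHS: x^3 + 8 x + 36 = 16^3 + 8*16 + 36 mod 41 = 37
LHS != RHS

No, not on the curve


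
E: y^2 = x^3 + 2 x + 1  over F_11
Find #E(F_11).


For each x in F_11, count y with y^2 = x^3 + 2 x + 1 mod 11:
  x = 0: RHS = 1, y in [1, 10]  -> 2 point(s)
  x = 1: RHS = 4, y in [2, 9]  -> 2 point(s)
  x = 3: RHS = 1, y in [1, 10]  -> 2 point(s)
  x = 5: RHS = 4, y in [2, 9]  -> 2 point(s)
  x = 6: RHS = 9, y in [3, 8]  -> 2 point(s)
  x = 8: RHS = 1, y in [1, 10]  -> 2 point(s)
  x = 9: RHS = 0, y in [0]  -> 1 point(s)
  x = 10: RHS = 9, y in [3, 8]  -> 2 point(s)
Affine points: 15. Add the point at infinity: total = 16.

#E(F_11) = 16


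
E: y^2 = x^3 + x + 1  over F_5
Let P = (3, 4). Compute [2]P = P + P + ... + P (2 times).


k = 2 = 10_2 (binary, LSB first: 01)
Double-and-add from P = (3, 4):
  bit 0 = 0: acc unchanged = O
  bit 1 = 1: acc = O + (0, 4) = (0, 4)

2P = (0, 4)


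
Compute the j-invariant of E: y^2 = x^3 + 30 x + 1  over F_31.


Delta = -16(4 a^3 + 27 b^2) mod 31 = 4
-1728 * (4 a)^3 = -1728 * (4*30)^3 mod 31 = 15
j = 15 * 4^(-1) mod 31 = 27

j = 27 (mod 31)


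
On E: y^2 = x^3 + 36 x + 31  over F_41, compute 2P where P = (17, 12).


Doubling: s = (3 x1^2 + a) / (2 y1)
s = (3*17^2 + 36) / (2*12) mod 41 = 12
x3 = s^2 - 2 x1 mod 41 = 12^2 - 2*17 = 28
y3 = s (x1 - x3) - y1 mod 41 = 12 * (17 - 28) - 12 = 20

2P = (28, 20)


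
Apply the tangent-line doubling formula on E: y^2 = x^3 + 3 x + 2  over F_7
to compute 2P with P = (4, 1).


Doubling: s = (3 x1^2 + a) / (2 y1)
s = (3*4^2 + 3) / (2*1) mod 7 = 1
x3 = s^2 - 2 x1 mod 7 = 1^2 - 2*4 = 0
y3 = s (x1 - x3) - y1 mod 7 = 1 * (4 - 0) - 1 = 3

2P = (0, 3)


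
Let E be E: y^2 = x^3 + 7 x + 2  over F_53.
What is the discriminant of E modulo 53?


4 a^3 + 27 b^2 = 4*7^3 + 27*2^2 = 1372 + 108 = 1480
Delta = -16 * (1480) = -23680
Delta mod 53 = 11

Delta = 11 (mod 53)


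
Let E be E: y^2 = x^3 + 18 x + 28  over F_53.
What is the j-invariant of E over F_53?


Delta = -16(4 a^3 + 27 b^2) mod 53 = 13
-1728 * (4 a)^3 = -1728 * (4*18)^3 mod 53 = 38
j = 38 * 13^(-1) mod 53 = 7

j = 7 (mod 53)


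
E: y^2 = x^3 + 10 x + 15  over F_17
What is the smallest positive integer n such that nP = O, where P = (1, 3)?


Compute successive multiples of P until we hit O:
  1P = (1, 3)
  2P = (6, 6)
  3P = (9, 16)
  4P = (3, 15)
  5P = (15, 15)
  6P = (0, 10)
  7P = (14, 3)
  8P = (2, 14)
  ... (continuing to 22P)
  22P = O

ord(P) = 22


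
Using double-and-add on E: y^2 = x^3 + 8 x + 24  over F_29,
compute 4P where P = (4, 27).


k = 4 = 100_2 (binary, LSB first: 001)
Double-and-add from P = (4, 27):
  bit 0 = 0: acc unchanged = O
  bit 1 = 0: acc unchanged = O
  bit 2 = 1: acc = O + (21, 12) = (21, 12)

4P = (21, 12)


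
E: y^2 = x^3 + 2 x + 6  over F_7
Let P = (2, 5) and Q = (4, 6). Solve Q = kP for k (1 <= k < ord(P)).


Enumerate multiples of P until we hit Q = (4, 6):
  1P = (2, 5)
  2P = (3, 2)
  3P = (4, 1)
  4P = (5, 1)
  5P = (1, 3)
  6P = (1, 4)
  7P = (5, 6)
  8P = (4, 6)
Match found at i = 8.

k = 8


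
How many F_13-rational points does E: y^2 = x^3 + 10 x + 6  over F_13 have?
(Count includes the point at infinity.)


For each x in F_13, count y with y^2 = x^3 + 10 x + 6 mod 13:
  x = 1: RHS = 4, y in [2, 11]  -> 2 point(s)
  x = 5: RHS = 12, y in [5, 8]  -> 2 point(s)
  x = 6: RHS = 9, y in [3, 10]  -> 2 point(s)
  x = 7: RHS = 3, y in [4, 9]  -> 2 point(s)
  x = 8: RHS = 0, y in [0]  -> 1 point(s)
  x = 10: RHS = 1, y in [1, 12]  -> 2 point(s)
  x = 11: RHS = 4, y in [2, 11]  -> 2 point(s)
Affine points: 13. Add the point at infinity: total = 14.

#E(F_13) = 14


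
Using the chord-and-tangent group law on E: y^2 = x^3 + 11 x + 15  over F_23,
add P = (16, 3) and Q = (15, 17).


P != Q, so use the chord formula.
s = (y2 - y1) / (x2 - x1) = (14) / (22) mod 23 = 9
x3 = s^2 - x1 - x2 mod 23 = 9^2 - 16 - 15 = 4
y3 = s (x1 - x3) - y1 mod 23 = 9 * (16 - 4) - 3 = 13

P + Q = (4, 13)


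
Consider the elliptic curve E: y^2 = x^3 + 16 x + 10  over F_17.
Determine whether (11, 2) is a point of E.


Check whether y^2 = x^3 + 16 x + 10 (mod 17) for (x, y) = (11, 2).
LHS: y^2 = 2^2 mod 17 = 4
RHS: x^3 + 16 x + 10 = 11^3 + 16*11 + 10 mod 17 = 4
LHS = RHS

Yes, on the curve


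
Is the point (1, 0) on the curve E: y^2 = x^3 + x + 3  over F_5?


Check whether y^2 = x^3 + 1 x + 3 (mod 5) for (x, y) = (1, 0).
LHS: y^2 = 0^2 mod 5 = 0
RHS: x^3 + 1 x + 3 = 1^3 + 1*1 + 3 mod 5 = 0
LHS = RHS

Yes, on the curve


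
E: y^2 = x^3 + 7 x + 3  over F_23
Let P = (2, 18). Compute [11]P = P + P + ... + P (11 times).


k = 11 = 1011_2 (binary, LSB first: 1101)
Double-and-add from P = (2, 18):
  bit 0 = 1: acc = O + (2, 18) = (2, 18)
  bit 1 = 1: acc = (2, 18) + (21, 2) = (16, 18)
  bit 2 = 0: acc unchanged = (16, 18)
  bit 3 = 1: acc = (16, 18) + (14, 4) = (19, 7)

11P = (19, 7)


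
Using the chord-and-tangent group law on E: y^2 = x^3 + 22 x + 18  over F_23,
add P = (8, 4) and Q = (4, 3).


P != Q, so use the chord formula.
s = (y2 - y1) / (x2 - x1) = (22) / (19) mod 23 = 6
x3 = s^2 - x1 - x2 mod 23 = 6^2 - 8 - 4 = 1
y3 = s (x1 - x3) - y1 mod 23 = 6 * (8 - 1) - 4 = 15

P + Q = (1, 15)


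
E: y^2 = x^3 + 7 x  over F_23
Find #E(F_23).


For each x in F_23, count y with y^2 = x^3 + 7 x + 0 mod 23:
  x = 0: RHS = 0, y in [0]  -> 1 point(s)
  x = 1: RHS = 8, y in [10, 13]  -> 2 point(s)
  x = 3: RHS = 2, y in [5, 18]  -> 2 point(s)
  x = 4: RHS = 0, y in [0]  -> 1 point(s)
  x = 7: RHS = 1, y in [1, 22]  -> 2 point(s)
  x = 8: RHS = 16, y in [4, 19]  -> 2 point(s)
  x = 10: RHS = 12, y in [9, 14]  -> 2 point(s)
  x = 12: RHS = 18, y in [8, 15]  -> 2 point(s)
  x = 14: RHS = 13, y in [6, 17]  -> 2 point(s)
  x = 17: RHS = 18, y in [8, 15]  -> 2 point(s)
  x = 18: RHS = 1, y in [1, 22]  -> 2 point(s)
  x = 19: RHS = 0, y in [0]  -> 1 point(s)
  x = 21: RHS = 1, y in [1, 22]  -> 2 point(s)
Affine points: 23. Add the point at infinity: total = 24.

#E(F_23) = 24


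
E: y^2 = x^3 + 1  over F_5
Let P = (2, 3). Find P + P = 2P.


Doubling: s = (3 x1^2 + a) / (2 y1)
s = (3*2^2 + 0) / (2*3) mod 5 = 2
x3 = s^2 - 2 x1 mod 5 = 2^2 - 2*2 = 0
y3 = s (x1 - x3) - y1 mod 5 = 2 * (2 - 0) - 3 = 1

2P = (0, 1)


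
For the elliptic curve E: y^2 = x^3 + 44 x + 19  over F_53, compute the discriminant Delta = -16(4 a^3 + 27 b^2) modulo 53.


4 a^3 + 27 b^2 = 4*44^3 + 27*19^2 = 340736 + 9747 = 350483
Delta = -16 * (350483) = -5607728
Delta mod 53 = 43

Delta = 43 (mod 53)


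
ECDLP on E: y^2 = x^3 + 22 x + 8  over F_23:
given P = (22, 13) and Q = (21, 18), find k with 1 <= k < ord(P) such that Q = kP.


Enumerate multiples of P until we hit Q = (21, 18):
  1P = (22, 13)
  2P = (5, 6)
  3P = (21, 5)
  4P = (21, 18)
Match found at i = 4.

k = 4


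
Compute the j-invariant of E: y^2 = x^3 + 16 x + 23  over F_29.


Delta = -16(4 a^3 + 27 b^2) mod 29 = 8
-1728 * (4 a)^3 = -1728 * (4*16)^3 mod 29 = 11
j = 11 * 8^(-1) mod 29 = 5

j = 5 (mod 29)


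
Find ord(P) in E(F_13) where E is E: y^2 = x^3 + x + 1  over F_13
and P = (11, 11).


Compute successive multiples of P until we hit O:
  1P = (11, 11)
  2P = (4, 2)
  3P = (10, 7)
  4P = (8, 1)
  5P = (8, 12)
  6P = (10, 6)
  7P = (4, 11)
  8P = (11, 2)
  ... (continuing to 9P)
  9P = O

ord(P) = 9


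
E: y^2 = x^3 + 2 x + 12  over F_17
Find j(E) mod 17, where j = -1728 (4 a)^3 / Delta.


Delta = -16(4 a^3 + 27 b^2) mod 17 = 10
-1728 * (4 a)^3 = -1728 * (4*2)^3 mod 17 = 12
j = 12 * 10^(-1) mod 17 = 8

j = 8 (mod 17)


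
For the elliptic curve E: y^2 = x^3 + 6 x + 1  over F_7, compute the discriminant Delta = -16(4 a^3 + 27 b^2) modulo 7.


4 a^3 + 27 b^2 = 4*6^3 + 27*1^2 = 864 + 27 = 891
Delta = -16 * (891) = -14256
Delta mod 7 = 3

Delta = 3 (mod 7)


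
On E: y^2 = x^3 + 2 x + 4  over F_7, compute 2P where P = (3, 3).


Doubling: s = (3 x1^2 + a) / (2 y1)
s = (3*3^2 + 2) / (2*3) mod 7 = 6
x3 = s^2 - 2 x1 mod 7 = 6^2 - 2*3 = 2
y3 = s (x1 - x3) - y1 mod 7 = 6 * (3 - 2) - 3 = 3

2P = (2, 3)


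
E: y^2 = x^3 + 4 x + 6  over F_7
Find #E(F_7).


For each x in F_7, count y with y^2 = x^3 + 4 x + 6 mod 7:
  x = 1: RHS = 4, y in [2, 5]  -> 2 point(s)
  x = 2: RHS = 1, y in [1, 6]  -> 2 point(s)
  x = 4: RHS = 2, y in [3, 4]  -> 2 point(s)
  x = 5: RHS = 4, y in [2, 5]  -> 2 point(s)
  x = 6: RHS = 1, y in [1, 6]  -> 2 point(s)
Affine points: 10. Add the point at infinity: total = 11.

#E(F_7) = 11


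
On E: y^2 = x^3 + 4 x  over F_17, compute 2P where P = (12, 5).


k = 2 = 10_2 (binary, LSB first: 01)
Double-and-add from P = (12, 5):
  bit 0 = 0: acc unchanged = O
  bit 1 = 1: acc = O + (9, 0) = (9, 0)

2P = (9, 0)


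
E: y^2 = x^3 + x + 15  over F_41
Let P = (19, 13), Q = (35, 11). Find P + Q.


P != Q, so use the chord formula.
s = (y2 - y1) / (x2 - x1) = (39) / (16) mod 41 = 5
x3 = s^2 - x1 - x2 mod 41 = 5^2 - 19 - 35 = 12
y3 = s (x1 - x3) - y1 mod 41 = 5 * (19 - 12) - 13 = 22

P + Q = (12, 22)


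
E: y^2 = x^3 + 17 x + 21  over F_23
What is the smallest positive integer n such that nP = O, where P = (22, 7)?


Compute successive multiples of P until we hit O:
  1P = (22, 7)
  2P = (20, 9)
  3P = (5, 22)
  4P = (8, 5)
  5P = (1, 19)
  6P = (13, 1)
  7P = (14, 6)
  8P = (19, 2)
  ... (continuing to 28P)
  28P = O

ord(P) = 28


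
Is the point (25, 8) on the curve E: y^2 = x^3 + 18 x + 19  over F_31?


Check whether y^2 = x^3 + 18 x + 19 (mod 31) for (x, y) = (25, 8).
LHS: y^2 = 8^2 mod 31 = 2
RHS: x^3 + 18 x + 19 = 25^3 + 18*25 + 19 mod 31 = 5
LHS != RHS

No, not on the curve


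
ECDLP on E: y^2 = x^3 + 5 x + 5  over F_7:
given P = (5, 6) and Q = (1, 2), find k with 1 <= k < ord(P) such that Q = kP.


Enumerate multiples of P until we hit Q = (1, 2):
  1P = (5, 6)
  2P = (1, 2)
Match found at i = 2.

k = 2


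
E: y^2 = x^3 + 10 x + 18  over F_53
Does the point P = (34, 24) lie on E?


Check whether y^2 = x^3 + 10 x + 18 (mod 53) for (x, y) = (34, 24).
LHS: y^2 = 24^2 mod 53 = 46
RHS: x^3 + 10 x + 18 = 34^3 + 10*34 + 18 mod 53 = 18
LHS != RHS

No, not on the curve


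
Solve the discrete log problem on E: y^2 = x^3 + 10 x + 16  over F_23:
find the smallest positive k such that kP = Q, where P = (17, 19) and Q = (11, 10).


Enumerate multiples of P until we hit Q = (11, 10):
  1P = (17, 19)
  2P = (1, 21)
  3P = (14, 18)
  4P = (10, 14)
  5P = (12, 1)
  6P = (18, 5)
  7P = (0, 19)
  8P = (6, 4)
  9P = (3, 21)
  10P = (11, 13)
  11P = (19, 2)
  12P = (19, 21)
  13P = (11, 10)
Match found at i = 13.

k = 13


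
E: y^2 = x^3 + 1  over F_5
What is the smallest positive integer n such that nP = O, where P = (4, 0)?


Compute successive multiples of P until we hit O:
  1P = (4, 0)
  2P = O

ord(P) = 2


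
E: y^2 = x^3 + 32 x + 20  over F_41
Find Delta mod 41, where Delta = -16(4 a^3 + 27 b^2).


4 a^3 + 27 b^2 = 4*32^3 + 27*20^2 = 131072 + 10800 = 141872
Delta = -16 * (141872) = -2269952
Delta mod 41 = 13

Delta = 13 (mod 41)


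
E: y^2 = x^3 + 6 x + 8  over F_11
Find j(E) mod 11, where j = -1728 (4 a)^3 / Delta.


Delta = -16(4 a^3 + 27 b^2) mod 11 = 9
-1728 * (4 a)^3 = -1728 * (4*6)^3 mod 11 = 3
j = 3 * 9^(-1) mod 11 = 4

j = 4 (mod 11)


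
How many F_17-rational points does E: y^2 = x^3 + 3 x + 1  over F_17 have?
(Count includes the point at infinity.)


For each x in F_17, count y with y^2 = x^3 + 3 x + 1 mod 17:
  x = 0: RHS = 1, y in [1, 16]  -> 2 point(s)
  x = 2: RHS = 15, y in [7, 10]  -> 2 point(s)
  x = 4: RHS = 9, y in [3, 14]  -> 2 point(s)
  x = 7: RHS = 8, y in [5, 12]  -> 2 point(s)
  x = 9: RHS = 9, y in [3, 14]  -> 2 point(s)
  x = 14: RHS = 16, y in [4, 13]  -> 2 point(s)
  x = 15: RHS = 4, y in [2, 15]  -> 2 point(s)
Affine points: 14. Add the point at infinity: total = 15.

#E(F_17) = 15


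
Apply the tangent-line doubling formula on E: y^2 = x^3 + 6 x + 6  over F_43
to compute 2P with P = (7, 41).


Doubling: s = (3 x1^2 + a) / (2 y1)
s = (3*7^2 + 6) / (2*41) mod 43 = 37
x3 = s^2 - 2 x1 mod 43 = 37^2 - 2*7 = 22
y3 = s (x1 - x3) - y1 mod 43 = 37 * (7 - 22) - 41 = 6

2P = (22, 6)


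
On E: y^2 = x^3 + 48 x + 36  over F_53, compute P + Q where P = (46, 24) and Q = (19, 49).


P != Q, so use the chord formula.
s = (y2 - y1) / (x2 - x1) = (25) / (26) mod 53 = 3
x3 = s^2 - x1 - x2 mod 53 = 3^2 - 46 - 19 = 50
y3 = s (x1 - x3) - y1 mod 53 = 3 * (46 - 50) - 24 = 17

P + Q = (50, 17)


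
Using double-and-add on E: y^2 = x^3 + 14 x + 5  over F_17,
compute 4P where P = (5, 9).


k = 4 = 100_2 (binary, LSB first: 001)
Double-and-add from P = (5, 9):
  bit 0 = 0: acc unchanged = O
  bit 1 = 0: acc unchanged = O
  bit 2 = 1: acc = O + (7, 2) = (7, 2)

4P = (7, 2)


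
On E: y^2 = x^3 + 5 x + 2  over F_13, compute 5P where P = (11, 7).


k = 5 = 101_2 (binary, LSB first: 101)
Double-and-add from P = (11, 7):
  bit 0 = 1: acc = O + (11, 7) = (11, 7)
  bit 1 = 0: acc unchanged = (11, 7)
  bit 2 = 1: acc = (11, 7) + (9, 3) = (10, 8)

5P = (10, 8)


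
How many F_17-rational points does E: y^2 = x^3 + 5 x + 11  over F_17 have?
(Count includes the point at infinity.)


For each x in F_17, count y with y^2 = x^3 + 5 x + 11 mod 17:
  x = 1: RHS = 0, y in [0]  -> 1 point(s)
  x = 3: RHS = 2, y in [6, 11]  -> 2 point(s)
  x = 5: RHS = 8, y in [5, 12]  -> 2 point(s)
  x = 6: RHS = 2, y in [6, 11]  -> 2 point(s)
  x = 7: RHS = 15, y in [7, 10]  -> 2 point(s)
  x = 8: RHS = 2, y in [6, 11]  -> 2 point(s)
Affine points: 11. Add the point at infinity: total = 12.

#E(F_17) = 12


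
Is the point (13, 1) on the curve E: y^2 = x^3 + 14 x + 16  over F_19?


Check whether y^2 = x^3 + 14 x + 16 (mod 19) for (x, y) = (13, 1).
LHS: y^2 = 1^2 mod 19 = 1
RHS: x^3 + 14 x + 16 = 13^3 + 14*13 + 16 mod 19 = 1
LHS = RHS

Yes, on the curve


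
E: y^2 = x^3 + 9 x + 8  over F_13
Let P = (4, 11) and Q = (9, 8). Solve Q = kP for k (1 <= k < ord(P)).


Enumerate multiples of P until we hit Q = (9, 8):
  1P = (4, 11)
  2P = (9, 5)
  3P = (3, 6)
  4P = (5, 10)
  5P = (5, 3)
  6P = (3, 7)
  7P = (9, 8)
Match found at i = 7.

k = 7


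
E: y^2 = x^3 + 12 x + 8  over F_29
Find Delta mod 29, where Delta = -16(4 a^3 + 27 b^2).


4 a^3 + 27 b^2 = 4*12^3 + 27*8^2 = 6912 + 1728 = 8640
Delta = -16 * (8640) = -138240
Delta mod 29 = 3

Delta = 3 (mod 29)


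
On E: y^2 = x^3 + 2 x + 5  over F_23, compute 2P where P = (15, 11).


Doubling: s = (3 x1^2 + a) / (2 y1)
s = (3*15^2 + 2) / (2*11) mod 23 = 13
x3 = s^2 - 2 x1 mod 23 = 13^2 - 2*15 = 1
y3 = s (x1 - x3) - y1 mod 23 = 13 * (15 - 1) - 11 = 10

2P = (1, 10)


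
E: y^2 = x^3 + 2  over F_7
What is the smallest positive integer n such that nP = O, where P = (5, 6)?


Compute successive multiples of P until we hit O:
  1P = (5, 6)
  2P = (5, 1)
  3P = O

ord(P) = 3


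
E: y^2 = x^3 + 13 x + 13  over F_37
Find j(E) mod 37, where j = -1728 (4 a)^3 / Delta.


Delta = -16(4 a^3 + 27 b^2) mod 37 = 22
-1728 * (4 a)^3 = -1728 * (4*13)^3 mod 37 = 14
j = 14 * 22^(-1) mod 37 = 4

j = 4 (mod 37)


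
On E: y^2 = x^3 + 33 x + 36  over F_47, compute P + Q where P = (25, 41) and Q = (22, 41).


P != Q, so use the chord formula.
s = (y2 - y1) / (x2 - x1) = (0) / (44) mod 47 = 0
x3 = s^2 - x1 - x2 mod 47 = 0^2 - 25 - 22 = 0
y3 = s (x1 - x3) - y1 mod 47 = 0 * (25 - 0) - 41 = 6

P + Q = (0, 6)


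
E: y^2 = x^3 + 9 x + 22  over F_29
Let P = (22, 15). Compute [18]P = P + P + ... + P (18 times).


k = 18 = 10010_2 (binary, LSB first: 01001)
Double-and-add from P = (22, 15):
  bit 0 = 0: acc unchanged = O
  bit 1 = 1: acc = O + (19, 18) = (19, 18)
  bit 2 = 0: acc unchanged = (19, 18)
  bit 3 = 0: acc unchanged = (19, 18)
  bit 4 = 1: acc = (19, 18) + (15, 9) = (20, 16)

18P = (20, 16)


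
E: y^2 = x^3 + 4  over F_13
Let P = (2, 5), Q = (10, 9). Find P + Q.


P != Q, so use the chord formula.
s = (y2 - y1) / (x2 - x1) = (4) / (8) mod 13 = 7
x3 = s^2 - x1 - x2 mod 13 = 7^2 - 2 - 10 = 11
y3 = s (x1 - x3) - y1 mod 13 = 7 * (2 - 11) - 5 = 10

P + Q = (11, 10)


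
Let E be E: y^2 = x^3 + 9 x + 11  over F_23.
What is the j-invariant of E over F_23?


Delta = -16(4 a^3 + 27 b^2) mod 23 = 18
-1728 * (4 a)^3 = -1728 * (4*9)^3 mod 23 = 10
j = 10 * 18^(-1) mod 23 = 21

j = 21 (mod 23)


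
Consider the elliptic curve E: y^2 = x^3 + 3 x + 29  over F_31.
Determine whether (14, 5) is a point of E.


Check whether y^2 = x^3 + 3 x + 29 (mod 31) for (x, y) = (14, 5).
LHS: y^2 = 5^2 mod 31 = 25
RHS: x^3 + 3 x + 29 = 14^3 + 3*14 + 29 mod 31 = 25
LHS = RHS

Yes, on the curve


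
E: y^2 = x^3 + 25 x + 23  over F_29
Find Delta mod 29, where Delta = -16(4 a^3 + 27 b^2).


4 a^3 + 27 b^2 = 4*25^3 + 27*23^2 = 62500 + 14283 = 76783
Delta = -16 * (76783) = -1228528
Delta mod 29 = 28

Delta = 28 (mod 29)


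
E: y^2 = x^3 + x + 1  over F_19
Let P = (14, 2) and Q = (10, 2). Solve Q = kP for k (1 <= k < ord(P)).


Enumerate multiples of P until we hit Q = (10, 2):
  1P = (14, 2)
  2P = (10, 17)
  3P = (15, 16)
  4P = (15, 3)
  5P = (10, 2)
Match found at i = 5.

k = 5


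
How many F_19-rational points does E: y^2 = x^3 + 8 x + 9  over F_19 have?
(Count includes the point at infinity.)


For each x in F_19, count y with y^2 = x^3 + 8 x + 9 mod 19:
  x = 0: RHS = 9, y in [3, 16]  -> 2 point(s)
  x = 6: RHS = 7, y in [8, 11]  -> 2 point(s)
  x = 7: RHS = 9, y in [3, 16]  -> 2 point(s)
  x = 10: RHS = 6, y in [5, 14]  -> 2 point(s)
  x = 12: RHS = 9, y in [3, 16]  -> 2 point(s)
  x = 13: RHS = 11, y in [7, 12]  -> 2 point(s)
  x = 17: RHS = 4, y in [2, 17]  -> 2 point(s)
  x = 18: RHS = 0, y in [0]  -> 1 point(s)
Affine points: 15. Add the point at infinity: total = 16.

#E(F_19) = 16


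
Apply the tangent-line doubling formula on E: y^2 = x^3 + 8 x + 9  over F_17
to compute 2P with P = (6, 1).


Doubling: s = (3 x1^2 + a) / (2 y1)
s = (3*6^2 + 8) / (2*1) mod 17 = 7
x3 = s^2 - 2 x1 mod 17 = 7^2 - 2*6 = 3
y3 = s (x1 - x3) - y1 mod 17 = 7 * (6 - 3) - 1 = 3

2P = (3, 3)


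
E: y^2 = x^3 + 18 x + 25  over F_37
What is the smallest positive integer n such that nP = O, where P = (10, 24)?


Compute successive multiples of P until we hit O:
  1P = (10, 24)
  2P = (21, 28)
  3P = (15, 28)
  4P = (23, 10)
  5P = (1, 9)
  6P = (0, 5)
  7P = (11, 0)
  8P = (0, 32)
  ... (continuing to 14P)
  14P = O

ord(P) = 14


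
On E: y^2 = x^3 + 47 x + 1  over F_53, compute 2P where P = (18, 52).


Doubling: s = (3 x1^2 + a) / (2 y1)
s = (3*18^2 + 47) / (2*52) mod 53 = 47
x3 = s^2 - 2 x1 mod 53 = 47^2 - 2*18 = 0
y3 = s (x1 - x3) - y1 mod 53 = 47 * (18 - 0) - 52 = 52

2P = (0, 52)


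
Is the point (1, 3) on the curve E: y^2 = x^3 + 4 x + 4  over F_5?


Check whether y^2 = x^3 + 4 x + 4 (mod 5) for (x, y) = (1, 3).
LHS: y^2 = 3^2 mod 5 = 4
RHS: x^3 + 4 x + 4 = 1^3 + 4*1 + 4 mod 5 = 4
LHS = RHS

Yes, on the curve


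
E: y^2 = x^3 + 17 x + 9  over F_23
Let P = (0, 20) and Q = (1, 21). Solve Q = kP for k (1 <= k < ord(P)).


Enumerate multiples of P until we hit Q = (1, 21):
  1P = (0, 20)
  2P = (1, 2)
  3P = (1, 21)
Match found at i = 3.

k = 3


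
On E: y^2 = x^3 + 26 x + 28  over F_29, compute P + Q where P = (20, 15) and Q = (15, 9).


P != Q, so use the chord formula.
s = (y2 - y1) / (x2 - x1) = (23) / (24) mod 29 = 7
x3 = s^2 - x1 - x2 mod 29 = 7^2 - 20 - 15 = 14
y3 = s (x1 - x3) - y1 mod 29 = 7 * (20 - 14) - 15 = 27

P + Q = (14, 27)


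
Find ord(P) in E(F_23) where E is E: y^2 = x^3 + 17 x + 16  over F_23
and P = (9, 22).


Compute successive multiples of P until we hit O:
  1P = (9, 22)
  2P = (0, 4)
  3P = (18, 6)
  4P = (2, 9)
  5P = (7, 8)
  6P = (10, 17)
  7P = (6, 9)
  8P = (14, 10)
  ... (continuing to 25P)
  25P = O

ord(P) = 25


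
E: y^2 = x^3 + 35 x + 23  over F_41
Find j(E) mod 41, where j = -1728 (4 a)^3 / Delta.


Delta = -16(4 a^3 + 27 b^2) mod 41 = 13
-1728 * (4 a)^3 = -1728 * (4*35)^3 mod 41 = 1
j = 1 * 13^(-1) mod 41 = 19

j = 19 (mod 41)


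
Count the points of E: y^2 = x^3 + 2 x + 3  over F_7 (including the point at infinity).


For each x in F_7, count y with y^2 = x^3 + 2 x + 3 mod 7:
  x = 2: RHS = 1, y in [1, 6]  -> 2 point(s)
  x = 3: RHS = 1, y in [1, 6]  -> 2 point(s)
  x = 6: RHS = 0, y in [0]  -> 1 point(s)
Affine points: 5. Add the point at infinity: total = 6.

#E(F_7) = 6


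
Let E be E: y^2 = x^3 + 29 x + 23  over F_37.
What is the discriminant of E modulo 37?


4 a^3 + 27 b^2 = 4*29^3 + 27*23^2 = 97556 + 14283 = 111839
Delta = -16 * (111839) = -1789424
Delta mod 37 = 7

Delta = 7 (mod 37)


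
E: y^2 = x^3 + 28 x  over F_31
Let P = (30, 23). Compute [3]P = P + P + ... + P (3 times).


k = 3 = 11_2 (binary, LSB first: 11)
Double-and-add from P = (30, 23):
  bit 0 = 1: acc = O + (30, 23) = (30, 23)
  bit 1 = 1: acc = (30, 23) + (2, 8) = (24, 9)

3P = (24, 9)


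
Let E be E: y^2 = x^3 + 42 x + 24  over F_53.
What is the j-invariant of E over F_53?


Delta = -16(4 a^3 + 27 b^2) mod 53 = 16
-1728 * (4 a)^3 = -1728 * (4*42)^3 mod 53 = 45
j = 45 * 16^(-1) mod 53 = 26

j = 26 (mod 53)


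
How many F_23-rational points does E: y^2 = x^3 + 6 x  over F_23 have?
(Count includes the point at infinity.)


For each x in F_23, count y with y^2 = x^3 + 6 x + 0 mod 23:
  x = 0: RHS = 0, y in [0]  -> 1 point(s)
  x = 8: RHS = 8, y in [10, 13]  -> 2 point(s)
  x = 9: RHS = 1, y in [1, 22]  -> 2 point(s)
  x = 10: RHS = 2, y in [5, 18]  -> 2 point(s)
  x = 12: RHS = 6, y in [11, 12]  -> 2 point(s)
  x = 16: RHS = 6, y in [11, 12]  -> 2 point(s)
  x = 17: RHS = 1, y in [1, 22]  -> 2 point(s)
  x = 18: RHS = 6, y in [11, 12]  -> 2 point(s)
  x = 19: RHS = 4, y in [2, 21]  -> 2 point(s)
  x = 20: RHS = 1, y in [1, 22]  -> 2 point(s)
  x = 21: RHS = 3, y in [7, 16]  -> 2 point(s)
  x = 22: RHS = 16, y in [4, 19]  -> 2 point(s)
Affine points: 23. Add the point at infinity: total = 24.

#E(F_23) = 24


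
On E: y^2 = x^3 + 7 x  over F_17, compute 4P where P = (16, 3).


k = 4 = 100_2 (binary, LSB first: 001)
Double-and-add from P = (16, 3):
  bit 0 = 0: acc unchanged = O
  bit 1 = 0: acc unchanged = O
  bit 2 = 1: acc = O + (16, 14) = (16, 14)

4P = (16, 14)


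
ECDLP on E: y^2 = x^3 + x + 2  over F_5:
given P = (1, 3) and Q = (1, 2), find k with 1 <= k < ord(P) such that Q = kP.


Enumerate multiples of P until we hit Q = (1, 2):
  1P = (1, 3)
  2P = (4, 0)
  3P = (1, 2)
Match found at i = 3.

k = 3


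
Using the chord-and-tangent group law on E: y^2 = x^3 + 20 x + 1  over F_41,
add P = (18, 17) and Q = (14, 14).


P != Q, so use the chord formula.
s = (y2 - y1) / (x2 - x1) = (38) / (37) mod 41 = 11
x3 = s^2 - x1 - x2 mod 41 = 11^2 - 18 - 14 = 7
y3 = s (x1 - x3) - y1 mod 41 = 11 * (18 - 7) - 17 = 22

P + Q = (7, 22)


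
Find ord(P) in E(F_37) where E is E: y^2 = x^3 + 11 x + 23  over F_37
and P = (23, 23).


Compute successive multiples of P until we hit O:
  1P = (23, 23)
  2P = (35, 17)
  3P = (7, 6)
  4P = (34, 0)
  5P = (7, 31)
  6P = (35, 20)
  7P = (23, 14)
  8P = O

ord(P) = 8


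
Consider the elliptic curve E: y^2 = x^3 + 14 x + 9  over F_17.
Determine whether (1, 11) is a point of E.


Check whether y^2 = x^3 + 14 x + 9 (mod 17) for (x, y) = (1, 11).
LHS: y^2 = 11^2 mod 17 = 2
RHS: x^3 + 14 x + 9 = 1^3 + 14*1 + 9 mod 17 = 7
LHS != RHS

No, not on the curve


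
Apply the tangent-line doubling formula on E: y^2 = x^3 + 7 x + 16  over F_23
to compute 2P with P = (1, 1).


Doubling: s = (3 x1^2 + a) / (2 y1)
s = (3*1^2 + 7) / (2*1) mod 23 = 5
x3 = s^2 - 2 x1 mod 23 = 5^2 - 2*1 = 0
y3 = s (x1 - x3) - y1 mod 23 = 5 * (1 - 0) - 1 = 4

2P = (0, 4)


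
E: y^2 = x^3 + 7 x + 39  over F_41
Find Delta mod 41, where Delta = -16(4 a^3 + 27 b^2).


4 a^3 + 27 b^2 = 4*7^3 + 27*39^2 = 1372 + 41067 = 42439
Delta = -16 * (42439) = -679024
Delta mod 41 = 18

Delta = 18 (mod 41)


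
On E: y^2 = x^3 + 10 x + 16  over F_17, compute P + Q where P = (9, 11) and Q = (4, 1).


P != Q, so use the chord formula.
s = (y2 - y1) / (x2 - x1) = (7) / (12) mod 17 = 2
x3 = s^2 - x1 - x2 mod 17 = 2^2 - 9 - 4 = 8
y3 = s (x1 - x3) - y1 mod 17 = 2 * (9 - 8) - 11 = 8

P + Q = (8, 8)


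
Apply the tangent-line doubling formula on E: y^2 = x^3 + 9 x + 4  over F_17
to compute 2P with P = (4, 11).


Doubling: s = (3 x1^2 + a) / (2 y1)
s = (3*4^2 + 9) / (2*11) mod 17 = 8
x3 = s^2 - 2 x1 mod 17 = 8^2 - 2*4 = 5
y3 = s (x1 - x3) - y1 mod 17 = 8 * (4 - 5) - 11 = 15

2P = (5, 15)


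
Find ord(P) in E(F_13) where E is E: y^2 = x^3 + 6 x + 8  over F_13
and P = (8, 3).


Compute successive multiples of P until we hit O:
  1P = (8, 3)
  2P = (7, 4)
  3P = (12, 1)
  4P = (3, 1)
  5P = (11, 1)
  6P = (6, 0)
  7P = (11, 12)
  8P = (3, 12)
  ... (continuing to 12P)
  12P = O

ord(P) = 12


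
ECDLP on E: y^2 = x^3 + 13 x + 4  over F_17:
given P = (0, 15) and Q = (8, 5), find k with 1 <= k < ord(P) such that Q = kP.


Enumerate multiples of P until we hit Q = (8, 5):
  1P = (0, 15)
  2P = (1, 1)
  3P = (8, 12)
  4P = (11, 4)
  5P = (7, 9)
  6P = (9, 0)
  7P = (7, 8)
  8P = (11, 13)
  9P = (8, 5)
Match found at i = 9.

k = 9


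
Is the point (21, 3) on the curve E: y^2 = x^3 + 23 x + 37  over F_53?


Check whether y^2 = x^3 + 23 x + 37 (mod 53) for (x, y) = (21, 3).
LHS: y^2 = 3^2 mod 53 = 9
RHS: x^3 + 23 x + 37 = 21^3 + 23*21 + 37 mod 53 = 29
LHS != RHS

No, not on the curve


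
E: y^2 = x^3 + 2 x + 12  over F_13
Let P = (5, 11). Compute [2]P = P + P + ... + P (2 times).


k = 2 = 10_2 (binary, LSB first: 01)
Double-and-add from P = (5, 11):
  bit 0 = 0: acc unchanged = O
  bit 1 = 1: acc = O + (12, 10) = (12, 10)

2P = (12, 10)


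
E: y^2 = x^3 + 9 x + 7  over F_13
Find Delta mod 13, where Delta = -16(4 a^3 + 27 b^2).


4 a^3 + 27 b^2 = 4*9^3 + 27*7^2 = 2916 + 1323 = 4239
Delta = -16 * (4239) = -67824
Delta mod 13 = 10

Delta = 10 (mod 13)


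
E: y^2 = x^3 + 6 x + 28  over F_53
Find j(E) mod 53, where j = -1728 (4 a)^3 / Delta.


Delta = -16(4 a^3 + 27 b^2) mod 53 = 44
-1728 * (4 a)^3 = -1728 * (4*6)^3 mod 53 = 23
j = 23 * 44^(-1) mod 53 = 21

j = 21 (mod 53)


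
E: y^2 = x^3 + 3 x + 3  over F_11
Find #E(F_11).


For each x in F_11, count y with y^2 = x^3 + 3 x + 3 mod 11:
  x = 0: RHS = 3, y in [5, 6]  -> 2 point(s)
  x = 5: RHS = 0, y in [0]  -> 1 point(s)
  x = 7: RHS = 4, y in [2, 9]  -> 2 point(s)
  x = 8: RHS = 0, y in [0]  -> 1 point(s)
  x = 9: RHS = 0, y in [0]  -> 1 point(s)
Affine points: 7. Add the point at infinity: total = 8.

#E(F_11) = 8


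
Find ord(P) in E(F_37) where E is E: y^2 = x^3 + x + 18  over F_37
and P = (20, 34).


Compute successive multiples of P until we hit O:
  1P = (20, 34)
  2P = (4, 7)
  3P = (29, 4)
  4P = (32, 6)
  5P = (11, 19)
  6P = (17, 8)
  7P = (34, 5)
  8P = (9, 4)
  ... (continuing to 34P)
  34P = O

ord(P) = 34


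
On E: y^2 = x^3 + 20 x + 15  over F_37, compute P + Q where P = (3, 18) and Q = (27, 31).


P != Q, so use the chord formula.
s = (y2 - y1) / (x2 - x1) = (13) / (24) mod 37 = 36
x3 = s^2 - x1 - x2 mod 37 = 36^2 - 3 - 27 = 8
y3 = s (x1 - x3) - y1 mod 37 = 36 * (3 - 8) - 18 = 24

P + Q = (8, 24)


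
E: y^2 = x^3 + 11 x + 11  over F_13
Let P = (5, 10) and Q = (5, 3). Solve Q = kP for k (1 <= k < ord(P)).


Enumerate multiples of P until we hit Q = (5, 3):
  1P = (5, 10)
  2P = (12, 8)
  3P = (12, 5)
  4P = (5, 3)
Match found at i = 4.

k = 4


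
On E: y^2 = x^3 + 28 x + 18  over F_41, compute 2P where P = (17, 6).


Doubling: s = (3 x1^2 + a) / (2 y1)
s = (3*17^2 + 28) / (2*6) mod 41 = 37
x3 = s^2 - 2 x1 mod 41 = 37^2 - 2*17 = 23
y3 = s (x1 - x3) - y1 mod 41 = 37 * (17 - 23) - 6 = 18

2P = (23, 18)


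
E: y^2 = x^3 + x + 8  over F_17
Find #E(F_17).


For each x in F_17, count y with y^2 = x^3 + 1 x + 8 mod 17:
  x = 0: RHS = 8, y in [5, 12]  -> 2 point(s)
  x = 2: RHS = 1, y in [1, 16]  -> 2 point(s)
  x = 3: RHS = 4, y in [2, 15]  -> 2 point(s)
  x = 4: RHS = 8, y in [5, 12]  -> 2 point(s)
  x = 5: RHS = 2, y in [6, 11]  -> 2 point(s)
  x = 6: RHS = 9, y in [3, 14]  -> 2 point(s)
  x = 7: RHS = 1, y in [1, 16]  -> 2 point(s)
  x = 8: RHS = 1, y in [1, 16]  -> 2 point(s)
  x = 9: RHS = 15, y in [7, 10]  -> 2 point(s)
  x = 10: RHS = 15, y in [7, 10]  -> 2 point(s)
  x = 13: RHS = 8, y in [5, 12]  -> 2 point(s)
  x = 15: RHS = 15, y in [7, 10]  -> 2 point(s)
Affine points: 24. Add the point at infinity: total = 25.

#E(F_17) = 25


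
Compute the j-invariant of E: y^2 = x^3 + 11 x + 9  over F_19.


Delta = -16(4 a^3 + 27 b^2) mod 19 = 18
-1728 * (4 a)^3 = -1728 * (4*11)^3 mod 19 = 7
j = 7 * 18^(-1) mod 19 = 12

j = 12 (mod 19)


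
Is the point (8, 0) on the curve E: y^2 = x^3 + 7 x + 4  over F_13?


Check whether y^2 = x^3 + 7 x + 4 (mod 13) for (x, y) = (8, 0).
LHS: y^2 = 0^2 mod 13 = 0
RHS: x^3 + 7 x + 4 = 8^3 + 7*8 + 4 mod 13 = 0
LHS = RHS

Yes, on the curve


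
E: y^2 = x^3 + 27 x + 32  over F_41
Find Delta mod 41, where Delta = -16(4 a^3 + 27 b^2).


4 a^3 + 27 b^2 = 4*27^3 + 27*32^2 = 78732 + 27648 = 106380
Delta = -16 * (106380) = -1702080
Delta mod 41 = 35

Delta = 35 (mod 41)


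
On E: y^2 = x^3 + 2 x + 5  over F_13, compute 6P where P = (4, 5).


k = 6 = 110_2 (binary, LSB first: 011)
Double-and-add from P = (4, 5):
  bit 0 = 0: acc unchanged = O
  bit 1 = 1: acc = O + (4, 8) = (4, 8)
  bit 2 = 1: acc = (4, 8) + (4, 5) = O

6P = O


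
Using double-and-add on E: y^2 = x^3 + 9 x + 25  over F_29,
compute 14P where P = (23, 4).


k = 14 = 1110_2 (binary, LSB first: 0111)
Double-and-add from P = (23, 4):
  bit 0 = 0: acc unchanged = O
  bit 1 = 1: acc = O + (17, 4) = (17, 4)
  bit 2 = 1: acc = (17, 4) + (1, 8) = (2, 14)
  bit 3 = 1: acc = (2, 14) + (4, 26) = (1, 21)

14P = (1, 21)


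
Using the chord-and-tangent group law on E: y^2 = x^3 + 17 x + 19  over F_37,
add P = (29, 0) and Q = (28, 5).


P != Q, so use the chord formula.
s = (y2 - y1) / (x2 - x1) = (5) / (36) mod 37 = 32
x3 = s^2 - x1 - x2 mod 37 = 32^2 - 29 - 28 = 5
y3 = s (x1 - x3) - y1 mod 37 = 32 * (29 - 5) - 0 = 28

P + Q = (5, 28)


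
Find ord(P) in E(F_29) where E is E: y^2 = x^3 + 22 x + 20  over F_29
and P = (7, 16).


Compute successive multiples of P until we hit O:
  1P = (7, 16)
  2P = (21, 17)
  3P = (5, 9)
  4P = (22, 4)
  5P = (25, 10)
  6P = (10, 14)
  7P = (6, 22)
  8P = (23, 22)
  ... (continuing to 26P)
  26P = O

ord(P) = 26


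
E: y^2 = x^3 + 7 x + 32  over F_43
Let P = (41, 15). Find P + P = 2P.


Doubling: s = (3 x1^2 + a) / (2 y1)
s = (3*41^2 + 7) / (2*15) mod 43 = 25
x3 = s^2 - 2 x1 mod 43 = 25^2 - 2*41 = 27
y3 = s (x1 - x3) - y1 mod 43 = 25 * (41 - 27) - 15 = 34

2P = (27, 34)


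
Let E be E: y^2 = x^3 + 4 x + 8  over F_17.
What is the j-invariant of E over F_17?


Delta = -16(4 a^3 + 27 b^2) mod 17 = 12
-1728 * (4 a)^3 = -1728 * (4*4)^3 mod 17 = 11
j = 11 * 12^(-1) mod 17 = 8

j = 8 (mod 17)


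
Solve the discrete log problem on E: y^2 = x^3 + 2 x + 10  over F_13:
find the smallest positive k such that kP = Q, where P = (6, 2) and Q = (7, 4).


Enumerate multiples of P until we hit Q = (7, 4):
  1P = (6, 2)
  2P = (0, 7)
  3P = (3, 2)
  4P = (4, 11)
  5P = (7, 9)
  6P = (10, 9)
  7P = (9, 9)
  8P = (2, 3)
  9P = (1, 0)
  10P = (2, 10)
  11P = (9, 4)
  12P = (10, 4)
  13P = (7, 4)
Match found at i = 13.

k = 13


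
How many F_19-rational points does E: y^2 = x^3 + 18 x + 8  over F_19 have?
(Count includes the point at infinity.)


For each x in F_19, count y with y^2 = x^3 + 18 x + 8 mod 19:
  x = 4: RHS = 11, y in [7, 12]  -> 2 point(s)
  x = 6: RHS = 9, y in [3, 16]  -> 2 point(s)
  x = 9: RHS = 6, y in [5, 14]  -> 2 point(s)
  x = 11: RHS = 17, y in [6, 13]  -> 2 point(s)
  x = 13: RHS = 7, y in [8, 11]  -> 2 point(s)
  x = 15: RHS = 5, y in [9, 10]  -> 2 point(s)
Affine points: 12. Add the point at infinity: total = 13.

#E(F_19) = 13


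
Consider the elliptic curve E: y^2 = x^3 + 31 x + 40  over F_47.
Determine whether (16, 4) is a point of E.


Check whether y^2 = x^3 + 31 x + 40 (mod 47) for (x, y) = (16, 4).
LHS: y^2 = 4^2 mod 47 = 16
RHS: x^3 + 31 x + 40 = 16^3 + 31*16 + 40 mod 47 = 26
LHS != RHS

No, not on the curve


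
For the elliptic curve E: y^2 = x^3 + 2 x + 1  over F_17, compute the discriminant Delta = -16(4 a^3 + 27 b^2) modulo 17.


4 a^3 + 27 b^2 = 4*2^3 + 27*1^2 = 32 + 27 = 59
Delta = -16 * (59) = -944
Delta mod 17 = 8

Delta = 8 (mod 17)


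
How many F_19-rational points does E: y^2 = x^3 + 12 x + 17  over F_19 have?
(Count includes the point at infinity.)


For each x in F_19, count y with y^2 = x^3 + 12 x + 17 mod 19:
  x = 0: RHS = 17, y in [6, 13]  -> 2 point(s)
  x = 1: RHS = 11, y in [7, 12]  -> 2 point(s)
  x = 2: RHS = 11, y in [7, 12]  -> 2 point(s)
  x = 3: RHS = 4, y in [2, 17]  -> 2 point(s)
  x = 6: RHS = 1, y in [1, 18]  -> 2 point(s)
  x = 7: RHS = 7, y in [8, 11]  -> 2 point(s)
  x = 8: RHS = 17, y in [6, 13]  -> 2 point(s)
  x = 10: RHS = 16, y in [4, 15]  -> 2 point(s)
  x = 11: RHS = 17, y in [6, 13]  -> 2 point(s)
  x = 15: RHS = 0, y in [0]  -> 1 point(s)
  x = 16: RHS = 11, y in [7, 12]  -> 2 point(s)
  x = 17: RHS = 4, y in [2, 17]  -> 2 point(s)
  x = 18: RHS = 4, y in [2, 17]  -> 2 point(s)
Affine points: 25. Add the point at infinity: total = 26.

#E(F_19) = 26


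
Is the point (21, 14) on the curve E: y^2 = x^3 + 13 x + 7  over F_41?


Check whether y^2 = x^3 + 13 x + 7 (mod 41) for (x, y) = (21, 14).
LHS: y^2 = 14^2 mod 41 = 32
RHS: x^3 + 13 x + 7 = 21^3 + 13*21 + 7 mod 41 = 29
LHS != RHS

No, not on the curve


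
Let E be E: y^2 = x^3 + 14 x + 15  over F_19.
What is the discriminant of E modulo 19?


4 a^3 + 27 b^2 = 4*14^3 + 27*15^2 = 10976 + 6075 = 17051
Delta = -16 * (17051) = -272816
Delta mod 19 = 5

Delta = 5 (mod 19)


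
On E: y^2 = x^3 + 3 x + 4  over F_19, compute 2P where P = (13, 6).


Doubling: s = (3 x1^2 + a) / (2 y1)
s = (3*13^2 + 3) / (2*6) mod 19 = 14
x3 = s^2 - 2 x1 mod 19 = 14^2 - 2*13 = 18
y3 = s (x1 - x3) - y1 mod 19 = 14 * (13 - 18) - 6 = 0

2P = (18, 0)


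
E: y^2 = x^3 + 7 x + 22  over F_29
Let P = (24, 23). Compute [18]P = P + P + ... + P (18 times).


k = 18 = 10010_2 (binary, LSB first: 01001)
Double-and-add from P = (24, 23):
  bit 0 = 0: acc unchanged = O
  bit 1 = 1: acc = O + (14, 15) = (14, 15)
  bit 2 = 0: acc unchanged = (14, 15)
  bit 3 = 0: acc unchanged = (14, 15)
  bit 4 = 1: acc = (14, 15) + (11, 3) = (20, 19)

18P = (20, 19)


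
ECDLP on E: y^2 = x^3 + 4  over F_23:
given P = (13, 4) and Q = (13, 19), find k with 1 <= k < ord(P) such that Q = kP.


Enumerate multiples of P until we hit Q = (13, 19):
  1P = (13, 4)
  2P = (6, 17)
  3P = (22, 16)
  4P = (0, 21)
  5P = (3, 13)
  6P = (20, 0)
  7P = (3, 10)
  8P = (0, 2)
  9P = (22, 7)
  10P = (6, 6)
  11P = (13, 19)
Match found at i = 11.

k = 11


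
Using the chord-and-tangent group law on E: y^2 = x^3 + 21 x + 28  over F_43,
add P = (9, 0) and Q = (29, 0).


P != Q, so use the chord formula.
s = (y2 - y1) / (x2 - x1) = (0) / (20) mod 43 = 0
x3 = s^2 - x1 - x2 mod 43 = 0^2 - 9 - 29 = 5
y3 = s (x1 - x3) - y1 mod 43 = 0 * (9 - 5) - 0 = 0

P + Q = (5, 0)


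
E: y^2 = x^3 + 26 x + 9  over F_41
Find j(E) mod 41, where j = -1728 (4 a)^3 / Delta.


Delta = -16(4 a^3 + 27 b^2) mod 41 = 34
-1728 * (4 a)^3 = -1728 * (4*26)^3 mod 41 = 31
j = 31 * 34^(-1) mod 41 = 19

j = 19 (mod 41)


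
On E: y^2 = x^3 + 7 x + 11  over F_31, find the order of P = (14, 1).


Compute successive multiples of P until we hit O:
  1P = (14, 1)
  2P = (12, 5)
  3P = (9, 20)
  4P = (15, 9)
  5P = (4, 17)
  6P = (23, 1)
  7P = (25, 30)
  8P = (1, 22)
  ... (continuing to 17P)
  17P = O

ord(P) = 17


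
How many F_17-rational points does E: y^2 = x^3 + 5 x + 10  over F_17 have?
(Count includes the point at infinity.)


For each x in F_17, count y with y^2 = x^3 + 5 x + 10 mod 17:
  x = 1: RHS = 16, y in [4, 13]  -> 2 point(s)
  x = 3: RHS = 1, y in [1, 16]  -> 2 point(s)
  x = 4: RHS = 9, y in [3, 14]  -> 2 point(s)
  x = 6: RHS = 1, y in [1, 16]  -> 2 point(s)
  x = 8: RHS = 1, y in [1, 16]  -> 2 point(s)
  x = 9: RHS = 2, y in [6, 11]  -> 2 point(s)
  x = 11: RHS = 2, y in [6, 11]  -> 2 point(s)
  x = 12: RHS = 13, y in [8, 9]  -> 2 point(s)
  x = 14: RHS = 2, y in [6, 11]  -> 2 point(s)
  x = 15: RHS = 9, y in [3, 14]  -> 2 point(s)
  x = 16: RHS = 4, y in [2, 15]  -> 2 point(s)
Affine points: 22. Add the point at infinity: total = 23.

#E(F_17) = 23


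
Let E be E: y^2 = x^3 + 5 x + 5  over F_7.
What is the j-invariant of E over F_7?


Delta = -16(4 a^3 + 27 b^2) mod 7 = 2
-1728 * (4 a)^3 = -1728 * (4*5)^3 mod 7 = 6
j = 6 * 2^(-1) mod 7 = 3

j = 3 (mod 7)
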